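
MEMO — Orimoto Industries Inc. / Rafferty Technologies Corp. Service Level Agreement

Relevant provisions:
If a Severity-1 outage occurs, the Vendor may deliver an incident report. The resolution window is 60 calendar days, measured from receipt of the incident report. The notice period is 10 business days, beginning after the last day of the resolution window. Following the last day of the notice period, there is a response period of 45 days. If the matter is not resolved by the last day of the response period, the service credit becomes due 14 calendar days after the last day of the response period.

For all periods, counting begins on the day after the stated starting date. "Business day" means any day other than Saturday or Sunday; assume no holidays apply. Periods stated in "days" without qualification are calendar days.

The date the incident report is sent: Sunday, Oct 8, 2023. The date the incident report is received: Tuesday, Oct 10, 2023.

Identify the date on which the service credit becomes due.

Feb 19, 2024

Adding 60 calendar days to Oct 10, 2023 gives Dec 9, 2023, which is the last day of the resolution window.
From Saturday, Dec 9, 2023, 10 business days (Dec 11, Dec 12, Dec 13, Dec 14, Dec 15, Dec 18, Dec 19, Dec 20, Dec 21, Dec 22, skipping weekends) brings us to Friday, Dec 22, 2023, which is the last day of the notice period.
Adding 45 calendar days to Dec 22, 2023 gives Feb 5, 2024, which is the last day of the response period.
The date on which the service credit becomes due: Feb 5, 2024 + 14 days = Feb 19, 2024.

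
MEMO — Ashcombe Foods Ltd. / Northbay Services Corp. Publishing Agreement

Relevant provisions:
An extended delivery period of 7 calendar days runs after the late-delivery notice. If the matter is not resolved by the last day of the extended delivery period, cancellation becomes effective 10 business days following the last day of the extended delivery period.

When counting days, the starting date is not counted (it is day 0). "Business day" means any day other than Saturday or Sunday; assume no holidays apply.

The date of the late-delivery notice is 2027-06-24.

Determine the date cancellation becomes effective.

2027-07-15

The last day of the extended delivery period: 2027-06-24 + 7 days = 2027-07-01.
The date cancellation becomes effective: 10 business days after Thursday, 2027-07-01, skipping weekends — Jul 2, Jul 5, Jul 6, Jul 7, Jul 8, Jul 9, Jul 12, Jul 13, Jul 14, Jul 15 — lands on Thursday, 2027-07-15.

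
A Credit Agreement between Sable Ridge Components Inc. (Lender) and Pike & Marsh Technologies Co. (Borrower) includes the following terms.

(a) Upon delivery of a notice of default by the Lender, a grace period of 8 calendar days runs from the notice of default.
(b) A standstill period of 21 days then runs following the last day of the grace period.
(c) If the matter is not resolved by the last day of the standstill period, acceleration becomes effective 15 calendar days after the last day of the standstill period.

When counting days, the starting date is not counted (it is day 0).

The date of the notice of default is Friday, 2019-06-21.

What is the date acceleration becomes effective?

2019-08-04

The last day of the grace period: 8 calendar days after 2019-06-21 is 2019-06-29.
Adding 21 calendar days to 2019-06-29 gives 2019-07-20, which is the last day of the standstill period.
The date acceleration becomes effective: 15 calendar days after 2019-07-20 is 2019-08-04.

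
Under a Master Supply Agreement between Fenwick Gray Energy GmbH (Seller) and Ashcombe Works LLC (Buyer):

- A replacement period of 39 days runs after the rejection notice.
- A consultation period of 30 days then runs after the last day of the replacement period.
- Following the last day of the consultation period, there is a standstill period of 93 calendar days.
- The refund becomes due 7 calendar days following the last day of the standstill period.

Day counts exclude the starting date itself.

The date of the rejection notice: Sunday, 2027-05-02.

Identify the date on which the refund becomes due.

2027-10-18

Adding 39 calendar days to 2027-05-02 gives 2027-06-10, which is the last day of the replacement period.
The last day of the consultation period: 30 calendar days after 2027-06-10 is 2027-07-10.
The last day of the standstill period: 93 calendar days after 2027-07-10 is 2027-10-11.
The date on which the refund becomes due: 7 calendar days after 2027-10-11 is 2027-10-18.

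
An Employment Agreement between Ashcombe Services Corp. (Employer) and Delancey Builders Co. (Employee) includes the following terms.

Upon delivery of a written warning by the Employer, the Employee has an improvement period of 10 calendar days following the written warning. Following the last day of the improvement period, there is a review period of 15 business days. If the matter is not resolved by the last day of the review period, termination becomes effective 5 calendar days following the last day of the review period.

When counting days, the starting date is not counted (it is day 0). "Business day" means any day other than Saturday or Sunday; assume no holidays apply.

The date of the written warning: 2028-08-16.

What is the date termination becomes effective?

The last day of the improvement period: 2028-08-16 + 10 days = 2028-08-26.
The last day of the review period: counting 15 business days from Saturday, 2028-08-26 (Aug 28, Aug 29, Aug 30, Aug 31, …, Sep 13, Sep 14, Sep 15, skipping weekends) reaches Friday, 2028-09-15.
The date termination becomes effective: 2028-09-15 + 5 days = 2028-09-20.

2028-09-20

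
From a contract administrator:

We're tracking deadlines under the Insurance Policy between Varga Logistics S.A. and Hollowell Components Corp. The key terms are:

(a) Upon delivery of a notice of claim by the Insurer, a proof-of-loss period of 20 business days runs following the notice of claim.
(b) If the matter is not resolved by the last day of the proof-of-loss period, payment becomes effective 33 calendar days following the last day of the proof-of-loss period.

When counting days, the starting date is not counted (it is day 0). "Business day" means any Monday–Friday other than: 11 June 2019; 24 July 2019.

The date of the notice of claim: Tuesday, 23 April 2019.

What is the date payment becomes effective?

The last day of the proof-of-loss period: 20 business days after Tuesday, 23 April 2019, skipping weekends — Apr 24, Apr 25, Apr 26, Apr 29, …, May 17, May 20, May 21 — lands on Tuesday, 21 May 2019.
The date payment becomes effective: 33 calendar days after 21 May 2019 is 23 June 2019.

23 June 2019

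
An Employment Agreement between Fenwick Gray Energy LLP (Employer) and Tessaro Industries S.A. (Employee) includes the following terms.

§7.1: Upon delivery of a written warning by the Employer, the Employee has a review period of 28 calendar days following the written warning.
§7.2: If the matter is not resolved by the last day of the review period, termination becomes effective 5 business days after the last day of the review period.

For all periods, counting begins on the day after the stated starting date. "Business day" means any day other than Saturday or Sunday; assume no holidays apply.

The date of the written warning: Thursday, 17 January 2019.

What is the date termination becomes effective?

The last day of the review period: 28 calendar days after 17 January 2019 is 14 February 2019.
From Thursday, 14 February 2019, 5 business days (Feb 15, Feb 18, Feb 19, Feb 20, Feb 21, skipping weekends) brings us to Thursday, 21 February 2019, which is the date termination becomes effective.

21 February 2019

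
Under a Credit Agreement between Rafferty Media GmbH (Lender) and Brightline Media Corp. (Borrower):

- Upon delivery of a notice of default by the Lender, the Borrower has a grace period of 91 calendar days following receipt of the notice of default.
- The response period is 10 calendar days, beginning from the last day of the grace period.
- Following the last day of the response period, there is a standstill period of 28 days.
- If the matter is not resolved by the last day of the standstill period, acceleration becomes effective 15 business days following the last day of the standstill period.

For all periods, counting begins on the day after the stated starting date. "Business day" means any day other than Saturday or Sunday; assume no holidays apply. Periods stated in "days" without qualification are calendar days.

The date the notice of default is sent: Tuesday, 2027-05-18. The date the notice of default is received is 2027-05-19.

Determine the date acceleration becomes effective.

Adding 91 calendar days to 2027-05-19 gives 2027-08-18, which is the last day of the grace period.
Adding 10 calendar days to 2027-08-18 gives 2027-08-28, which is the last day of the response period.
The last day of the standstill period: 28 calendar days after 2027-08-28 is 2027-09-25.
The date acceleration becomes effective: 15 business days after Saturday, 2027-09-25, skipping weekends — Sep 27, Sep 28, Sep 29, Sep 30, …, Oct 13, Oct 14, Oct 15 — lands on Friday, 2027-10-15.

2027-10-15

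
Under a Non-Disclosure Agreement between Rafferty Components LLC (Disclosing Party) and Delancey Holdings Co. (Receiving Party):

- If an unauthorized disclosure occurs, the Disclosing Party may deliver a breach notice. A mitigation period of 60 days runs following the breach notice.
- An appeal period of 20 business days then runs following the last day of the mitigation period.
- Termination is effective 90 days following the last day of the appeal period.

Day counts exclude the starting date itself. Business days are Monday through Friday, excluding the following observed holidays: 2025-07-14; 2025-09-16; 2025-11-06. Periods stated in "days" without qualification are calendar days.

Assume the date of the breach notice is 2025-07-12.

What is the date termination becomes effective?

2026-01-07

The last day of the mitigation period: 2025-07-12 + 60 days = 2025-09-10.
From Wednesday, 2025-09-10, 20 business days (Sep 11, Sep 12, Sep 15, Sep 17, …, Oct 7, Oct 8, Oct 9, skipping weekends and the listed holiday on Sep 16) brings us to Thursday, 2025-10-09, which is the last day of the appeal period.
The date termination becomes effective: 2025-10-09 + 90 days = 2026-01-07.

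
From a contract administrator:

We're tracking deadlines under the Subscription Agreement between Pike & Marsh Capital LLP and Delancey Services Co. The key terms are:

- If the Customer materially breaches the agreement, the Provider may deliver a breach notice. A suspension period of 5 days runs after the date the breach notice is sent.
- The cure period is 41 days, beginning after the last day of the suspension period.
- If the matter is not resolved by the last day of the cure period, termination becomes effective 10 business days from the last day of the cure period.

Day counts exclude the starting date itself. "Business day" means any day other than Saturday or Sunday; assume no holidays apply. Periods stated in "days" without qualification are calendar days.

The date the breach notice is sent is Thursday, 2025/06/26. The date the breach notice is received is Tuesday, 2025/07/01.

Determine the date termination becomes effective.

The last day of the suspension period: 2025/06/26 + 5 days = 2025/07/01.
The last day of the cure period: 41 calendar days after 2025/07/01 is 2025/08/11.
The date termination becomes effective: counting 10 business days from Monday, 2025/08/11 (Aug 12, Aug 13, Aug 14, Aug 15, Aug 18, Aug 19, Aug 20, Aug 21, Aug 22, Aug 25, skipping weekends) reaches Monday, 2025/08/25.

2025/08/25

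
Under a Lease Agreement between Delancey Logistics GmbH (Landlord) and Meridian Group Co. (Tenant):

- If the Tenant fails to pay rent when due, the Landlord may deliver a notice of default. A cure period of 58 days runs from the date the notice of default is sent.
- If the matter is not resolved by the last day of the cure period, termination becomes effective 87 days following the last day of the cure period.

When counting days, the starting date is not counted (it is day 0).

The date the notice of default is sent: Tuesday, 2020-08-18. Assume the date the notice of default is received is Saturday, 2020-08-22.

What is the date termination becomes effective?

2021-01-10

The last day of the cure period: 58 calendar days after 2020-08-18 is 2020-10-15.
The date termination becomes effective: 2020-10-15 + 87 days = 2021-01-10.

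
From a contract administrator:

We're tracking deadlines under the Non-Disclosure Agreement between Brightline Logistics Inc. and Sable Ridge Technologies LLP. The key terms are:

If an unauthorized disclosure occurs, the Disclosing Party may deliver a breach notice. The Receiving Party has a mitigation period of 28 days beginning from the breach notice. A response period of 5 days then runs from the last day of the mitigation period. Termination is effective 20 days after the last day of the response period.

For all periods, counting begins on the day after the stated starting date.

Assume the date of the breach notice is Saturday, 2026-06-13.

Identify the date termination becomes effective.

2026-08-05

Adding 28 calendar days to 2026-06-13 gives 2026-07-11, which is the last day of the mitigation period.
The last day of the response period: 5 calendar days after 2026-07-11 is 2026-07-16.
The date termination becomes effective: 20 calendar days after 2026-07-16 is 2026-08-05.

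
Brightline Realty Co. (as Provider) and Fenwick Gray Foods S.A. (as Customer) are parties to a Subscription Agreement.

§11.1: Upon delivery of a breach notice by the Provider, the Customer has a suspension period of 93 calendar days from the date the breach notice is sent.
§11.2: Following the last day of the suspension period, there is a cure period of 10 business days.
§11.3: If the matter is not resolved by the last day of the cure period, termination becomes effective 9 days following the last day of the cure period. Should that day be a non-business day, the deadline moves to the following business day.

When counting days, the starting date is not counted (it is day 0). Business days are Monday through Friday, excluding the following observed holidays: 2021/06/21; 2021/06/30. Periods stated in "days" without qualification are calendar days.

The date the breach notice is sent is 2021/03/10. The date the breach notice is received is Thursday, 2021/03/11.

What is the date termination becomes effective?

Adding 93 calendar days to 2021/03/10 gives 2021/06/11, which is the last day of the suspension period.
From Friday, 2021/06/11, 10 business days (Jun 14, Jun 15, Jun 16, Jun 17, Jun 18, Jun 22, Jun 23, Jun 24, Jun 25, Jun 28, skipping weekends and the listed holiday on Jun 21) brings us to Monday, 2021/06/28, which is the last day of the cure period.
The date termination becomes effective: 9 calendar days after 2021/06/28 is 2021/07/07. 2021/07/07 is a Wednesday and is not a listed holiday, so no roll-forward applies.

2021/07/07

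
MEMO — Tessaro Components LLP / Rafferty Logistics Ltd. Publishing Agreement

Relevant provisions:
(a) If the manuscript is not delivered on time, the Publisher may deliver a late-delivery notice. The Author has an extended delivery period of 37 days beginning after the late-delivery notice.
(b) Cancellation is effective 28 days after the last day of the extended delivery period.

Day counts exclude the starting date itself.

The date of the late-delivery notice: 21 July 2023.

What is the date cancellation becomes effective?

The last day of the extended delivery period: 21 July 2023 + 37 days = 27 August 2023.
The date cancellation becomes effective: 28 calendar days after 27 August 2023 is 24 September 2023.

24 September 2023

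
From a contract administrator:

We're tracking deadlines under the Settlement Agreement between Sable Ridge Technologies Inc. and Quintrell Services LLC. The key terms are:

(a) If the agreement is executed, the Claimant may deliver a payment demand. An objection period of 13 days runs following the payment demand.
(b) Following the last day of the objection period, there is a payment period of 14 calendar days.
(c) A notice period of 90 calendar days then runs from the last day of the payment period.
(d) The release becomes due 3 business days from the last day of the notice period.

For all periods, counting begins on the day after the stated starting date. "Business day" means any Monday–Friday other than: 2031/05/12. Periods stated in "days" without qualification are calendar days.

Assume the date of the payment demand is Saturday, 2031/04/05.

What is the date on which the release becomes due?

The last day of the objection period: 2031/04/05 + 13 days = 2031/04/18.
The last day of the payment period: 2031/04/18 + 14 days = 2031/05/02.
The last day of the notice period: 2031/05/02 + 90 days = 2031/07/31.
The date on which the release becomes due: 3 business days after Thursday, 2031/07/31, skipping weekends — Aug 1, Aug 4, Aug 5 — lands on Tuesday, 2031/08/05.

2031/08/05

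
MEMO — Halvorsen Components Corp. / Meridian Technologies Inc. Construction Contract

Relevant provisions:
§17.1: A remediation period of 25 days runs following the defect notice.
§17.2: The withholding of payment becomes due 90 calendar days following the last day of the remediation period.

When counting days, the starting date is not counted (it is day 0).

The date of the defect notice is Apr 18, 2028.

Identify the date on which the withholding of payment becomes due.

The last day of the remediation period: 25 calendar days after Apr 18, 2028 is May 13, 2028.
The date on which the withholding of payment becomes due: 90 calendar days after May 13, 2028 is Aug 11, 2028.

Aug 11, 2028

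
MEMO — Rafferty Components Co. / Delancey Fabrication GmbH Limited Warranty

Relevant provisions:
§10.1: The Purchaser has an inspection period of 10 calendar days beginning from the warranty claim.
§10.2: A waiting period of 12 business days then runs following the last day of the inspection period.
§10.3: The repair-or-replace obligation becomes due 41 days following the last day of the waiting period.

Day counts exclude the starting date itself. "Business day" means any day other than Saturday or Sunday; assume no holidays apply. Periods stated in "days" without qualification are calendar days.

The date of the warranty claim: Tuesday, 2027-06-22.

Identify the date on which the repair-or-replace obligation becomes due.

2027-08-30

The last day of the inspection period: 2027-06-22 + 10 days = 2027-07-02.
The last day of the waiting period: 12 business days after Friday, 2027-07-02, skipping weekends — Jul 5, Jul 6, Jul 7, Jul 8, …, Jul 16, Jul 19, Jul 20 — lands on Tuesday, 2027-07-20.
Adding 41 calendar days to 2027-07-20 gives 2027-08-30, which is the date on which the repair-or-replace obligation becomes due.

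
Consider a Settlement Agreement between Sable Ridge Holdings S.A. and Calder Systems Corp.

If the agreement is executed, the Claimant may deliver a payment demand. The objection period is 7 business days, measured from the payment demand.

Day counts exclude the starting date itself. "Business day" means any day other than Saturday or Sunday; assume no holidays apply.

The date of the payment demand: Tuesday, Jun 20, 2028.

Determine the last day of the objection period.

The last day of the objection period: counting 7 business days from Tuesday, Jun 20, 2028 (Jun 21, Jun 22, Jun 23, Jun 26, Jun 27, Jun 28, Jun 29, skipping weekends) reaches Thursday, Jun 29, 2028.

Jun 29, 2028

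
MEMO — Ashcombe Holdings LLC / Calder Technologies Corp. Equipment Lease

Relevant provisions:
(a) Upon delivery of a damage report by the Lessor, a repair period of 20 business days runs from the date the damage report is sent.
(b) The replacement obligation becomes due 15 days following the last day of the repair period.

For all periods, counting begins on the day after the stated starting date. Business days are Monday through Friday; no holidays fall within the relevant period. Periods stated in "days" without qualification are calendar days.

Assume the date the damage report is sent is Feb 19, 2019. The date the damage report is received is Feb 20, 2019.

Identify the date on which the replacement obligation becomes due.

The last day of the repair period: 20 business days after Tuesday, Feb 19, 2019, skipping weekends — Feb 20, Feb 21, Feb 22, Feb 25, …, Mar 15, Mar 18, Mar 19 — lands on Tuesday, Mar 19, 2019.
The date on which the replacement obligation becomes due: Mar 19, 2019 + 15 days = Apr 3, 2019.

Apr 3, 2019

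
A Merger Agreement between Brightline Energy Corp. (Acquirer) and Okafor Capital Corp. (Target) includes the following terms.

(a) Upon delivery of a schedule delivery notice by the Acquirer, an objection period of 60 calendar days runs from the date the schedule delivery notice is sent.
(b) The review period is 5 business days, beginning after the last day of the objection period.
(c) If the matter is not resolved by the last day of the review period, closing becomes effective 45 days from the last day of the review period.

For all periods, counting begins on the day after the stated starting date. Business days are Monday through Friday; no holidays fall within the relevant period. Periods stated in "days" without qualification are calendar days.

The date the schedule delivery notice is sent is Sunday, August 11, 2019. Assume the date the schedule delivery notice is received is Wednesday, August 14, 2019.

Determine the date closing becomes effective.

December 1, 2019

The last day of the objection period: 60 calendar days after August 11, 2019 is October 10, 2019.
From Thursday, October 10, 2019, 5 business days (Oct 11, Oct 14, Oct 15, Oct 16, Oct 17, skipping weekends) brings us to Thursday, October 17, 2019, which is the last day of the review period.
The date closing becomes effective: 45 calendar days after October 17, 2019 is December 1, 2019.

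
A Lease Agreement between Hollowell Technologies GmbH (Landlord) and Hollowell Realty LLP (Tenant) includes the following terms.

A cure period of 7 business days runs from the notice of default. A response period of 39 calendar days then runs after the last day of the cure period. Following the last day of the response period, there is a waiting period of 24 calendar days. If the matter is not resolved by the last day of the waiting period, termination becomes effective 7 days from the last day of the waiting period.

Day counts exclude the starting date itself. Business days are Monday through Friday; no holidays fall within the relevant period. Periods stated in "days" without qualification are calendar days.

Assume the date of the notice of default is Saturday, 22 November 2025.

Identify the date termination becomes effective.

10 February 2026

From Saturday, 22 November 2025, 7 business days (Nov 24, Nov 25, Nov 26, Nov 27, Nov 28, Dec 1, Dec 2, skipping weekends) brings us to Tuesday, 2 December 2025, which is the last day of the cure period.
The last day of the response period: 2 December 2025 + 39 days = 10 January 2026.
Adding 24 calendar days to 10 January 2026 gives 3 February 2026, which is the last day of the waiting period.
The date termination becomes effective: 7 calendar days after 3 February 2026 is 10 February 2026.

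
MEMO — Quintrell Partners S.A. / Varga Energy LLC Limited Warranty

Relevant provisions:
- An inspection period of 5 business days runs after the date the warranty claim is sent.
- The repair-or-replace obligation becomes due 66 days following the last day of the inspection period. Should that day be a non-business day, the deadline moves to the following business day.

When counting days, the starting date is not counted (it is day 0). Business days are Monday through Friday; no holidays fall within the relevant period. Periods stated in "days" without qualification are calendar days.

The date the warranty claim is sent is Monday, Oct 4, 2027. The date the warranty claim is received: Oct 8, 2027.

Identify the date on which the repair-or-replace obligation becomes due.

From Monday, Oct 4, 2027, 5 business days (Oct 5, Oct 6, Oct 7, Oct 8, Oct 11, skipping weekends) brings us to Monday, Oct 11, 2027, which is the last day of the inspection period.
Adding 66 calendar days to Oct 11, 2027 gives Dec 16, 2027, which is the date on which the repair-or-replace obligation becomes due. Dec 16, 2027 is a Thursday, so no roll-forward applies.

Dec 16, 2027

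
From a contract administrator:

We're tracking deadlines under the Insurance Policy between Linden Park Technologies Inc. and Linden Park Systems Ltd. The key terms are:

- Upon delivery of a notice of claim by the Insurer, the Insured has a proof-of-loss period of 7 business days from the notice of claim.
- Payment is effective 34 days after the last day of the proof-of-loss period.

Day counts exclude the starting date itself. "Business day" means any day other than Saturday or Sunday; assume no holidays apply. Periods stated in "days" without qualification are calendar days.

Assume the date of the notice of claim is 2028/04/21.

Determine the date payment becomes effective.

2028/06/05

The last day of the proof-of-loss period: counting 7 business days from Friday, 2028/04/21 (Apr 24, Apr 25, Apr 26, Apr 27, Apr 28, May 1, May 2, skipping weekends) reaches Tuesday, 2028/05/02.
The date payment becomes effective: 2028/05/02 + 34 days = 2028/06/05.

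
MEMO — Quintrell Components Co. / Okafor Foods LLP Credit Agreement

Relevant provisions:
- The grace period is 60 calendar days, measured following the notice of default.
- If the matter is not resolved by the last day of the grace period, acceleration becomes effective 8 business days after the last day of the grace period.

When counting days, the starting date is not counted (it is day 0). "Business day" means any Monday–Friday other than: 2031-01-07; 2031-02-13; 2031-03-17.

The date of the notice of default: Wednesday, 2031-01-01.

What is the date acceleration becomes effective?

2031-03-12

The last day of the grace period: 60 calendar days after 2031-01-01 is 2031-03-02.
From Sunday, 2031-03-02, 8 business days (Mar 3, Mar 4, Mar 5, Mar 6, Mar 7, Mar 10, Mar 11, Mar 12, skipping weekends) brings us to Wednesday, 2031-03-12, which is the date acceleration becomes effective.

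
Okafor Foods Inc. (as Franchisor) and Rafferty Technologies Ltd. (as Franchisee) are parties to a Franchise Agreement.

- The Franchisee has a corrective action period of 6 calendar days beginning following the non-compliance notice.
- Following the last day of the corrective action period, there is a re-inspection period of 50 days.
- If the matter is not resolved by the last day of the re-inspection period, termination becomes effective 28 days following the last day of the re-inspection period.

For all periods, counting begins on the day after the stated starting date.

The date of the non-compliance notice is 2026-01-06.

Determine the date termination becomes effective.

2026-03-31

The last day of the corrective action period: 6 calendar days after 2026-01-06 is 2026-01-12.
The last day of the re-inspection period: 2026-01-12 + 50 days = 2026-03-03.
Adding 28 calendar days to 2026-03-03 gives 2026-03-31, which is the date termination becomes effective.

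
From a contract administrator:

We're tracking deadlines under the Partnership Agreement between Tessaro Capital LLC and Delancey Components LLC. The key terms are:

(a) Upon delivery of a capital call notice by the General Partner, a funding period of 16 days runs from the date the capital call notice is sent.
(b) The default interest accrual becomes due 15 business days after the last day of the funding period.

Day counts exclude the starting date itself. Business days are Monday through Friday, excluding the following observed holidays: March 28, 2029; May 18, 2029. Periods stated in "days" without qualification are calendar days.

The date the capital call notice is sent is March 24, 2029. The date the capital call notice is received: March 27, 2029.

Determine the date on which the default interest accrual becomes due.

Adding 16 calendar days to March 24, 2029 gives April 9, 2029, which is the last day of the funding period.
The date on which the default interest accrual becomes due: counting 15 business days from Monday, April 9, 2029 (Apr 10, Apr 11, Apr 12, Apr 13, …, Apr 26, Apr 27, Apr 30, skipping weekends) reaches Monday, April 30, 2029.

April 30, 2029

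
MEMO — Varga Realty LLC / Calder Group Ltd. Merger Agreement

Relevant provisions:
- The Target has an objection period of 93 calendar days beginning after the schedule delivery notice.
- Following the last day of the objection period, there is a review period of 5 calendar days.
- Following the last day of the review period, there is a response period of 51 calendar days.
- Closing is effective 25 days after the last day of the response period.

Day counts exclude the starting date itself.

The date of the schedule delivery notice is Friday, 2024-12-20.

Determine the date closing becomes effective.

The last day of the objection period: 93 calendar days after 2024-12-20 is 2025-03-23.
The last day of the review period: 2025-03-23 + 5 days = 2025-03-28.
The last day of the response period: 51 calendar days after 2025-03-28 is 2025-05-18.
The date closing becomes effective: 2025-05-18 + 25 days = 2025-06-12.

2025-06-12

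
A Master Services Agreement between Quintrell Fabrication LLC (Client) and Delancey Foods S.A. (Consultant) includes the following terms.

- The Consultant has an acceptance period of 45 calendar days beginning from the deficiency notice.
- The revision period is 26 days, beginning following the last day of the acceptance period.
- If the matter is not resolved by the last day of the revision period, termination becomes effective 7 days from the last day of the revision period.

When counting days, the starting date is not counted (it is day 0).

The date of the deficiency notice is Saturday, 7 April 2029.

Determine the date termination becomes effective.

The last day of the acceptance period: 7 April 2029 + 45 days = 22 May 2029.
The last day of the revision period: 22 May 2029 + 26 days = 17 June 2029.
Adding 7 calendar days to 17 June 2029 gives 24 June 2029, which is the date termination becomes effective.

24 June 2029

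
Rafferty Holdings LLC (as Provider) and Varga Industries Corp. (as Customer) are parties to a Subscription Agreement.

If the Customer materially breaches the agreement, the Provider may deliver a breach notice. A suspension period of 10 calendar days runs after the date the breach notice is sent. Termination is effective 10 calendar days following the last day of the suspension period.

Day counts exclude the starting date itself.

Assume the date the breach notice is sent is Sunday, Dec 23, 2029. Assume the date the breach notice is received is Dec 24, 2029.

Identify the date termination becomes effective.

Jan 12, 2030

Adding 10 calendar days to Dec 23, 2029 gives Jan 2, 2030, which is the last day of the suspension period.
The date termination becomes effective: 10 calendar days after Jan 2, 2030 is Jan 12, 2030.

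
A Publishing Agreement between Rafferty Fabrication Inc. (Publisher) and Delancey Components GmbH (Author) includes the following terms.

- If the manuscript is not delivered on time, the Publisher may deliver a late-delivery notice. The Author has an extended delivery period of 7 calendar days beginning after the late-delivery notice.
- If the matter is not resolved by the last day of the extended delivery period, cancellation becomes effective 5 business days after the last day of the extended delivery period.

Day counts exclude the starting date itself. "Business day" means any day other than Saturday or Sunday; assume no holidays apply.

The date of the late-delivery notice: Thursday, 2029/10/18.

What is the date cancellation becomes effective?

2029/11/01

Adding 7 calendar days to 2029/10/18 gives 2029/10/25, which is the last day of the extended delivery period.
From Thursday, 2029/10/25, 5 business days (Oct 26, Oct 29, Oct 30, Oct 31, Nov 1, skipping weekends) brings us to Thursday, 2029/11/01, which is the date cancellation becomes effective.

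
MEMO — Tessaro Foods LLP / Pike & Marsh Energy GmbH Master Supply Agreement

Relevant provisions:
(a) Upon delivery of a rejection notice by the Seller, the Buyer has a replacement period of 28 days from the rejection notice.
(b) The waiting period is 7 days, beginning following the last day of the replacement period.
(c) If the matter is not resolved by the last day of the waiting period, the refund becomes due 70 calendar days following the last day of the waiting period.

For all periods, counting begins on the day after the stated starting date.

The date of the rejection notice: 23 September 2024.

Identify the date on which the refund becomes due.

6 January 2025

Adding 28 calendar days to 23 September 2024 gives 21 October 2024, which is the last day of the replacement period.
The last day of the waiting period: 7 calendar days after 21 October 2024 is 28 October 2024.
The date on which the refund becomes due: 70 calendar days after 28 October 2024 is 6 January 2025.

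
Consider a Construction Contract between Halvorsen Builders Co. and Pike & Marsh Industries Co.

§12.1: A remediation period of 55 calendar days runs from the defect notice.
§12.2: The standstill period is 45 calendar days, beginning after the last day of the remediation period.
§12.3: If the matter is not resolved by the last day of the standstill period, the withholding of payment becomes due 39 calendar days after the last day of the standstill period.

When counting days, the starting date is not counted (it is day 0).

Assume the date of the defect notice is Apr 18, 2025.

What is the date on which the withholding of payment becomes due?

The last day of the remediation period: 55 calendar days after Apr 18, 2025 is Jun 12, 2025.
Adding 45 calendar days to Jun 12, 2025 gives Jul 27, 2025, which is the last day of the standstill period.
The date on which the withholding of payment becomes due: Jul 27, 2025 + 39 days = Sep 4, 2025.

Sep 4, 2025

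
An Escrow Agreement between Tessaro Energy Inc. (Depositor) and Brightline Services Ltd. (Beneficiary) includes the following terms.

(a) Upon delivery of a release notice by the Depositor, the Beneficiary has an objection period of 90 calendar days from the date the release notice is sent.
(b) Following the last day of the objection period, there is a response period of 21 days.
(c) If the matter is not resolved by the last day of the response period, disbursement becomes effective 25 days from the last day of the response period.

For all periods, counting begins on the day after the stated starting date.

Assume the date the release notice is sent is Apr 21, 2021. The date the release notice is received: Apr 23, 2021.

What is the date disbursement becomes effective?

Adding 90 calendar days to Apr 21, 2021 gives Jul 20, 2021, which is the last day of the objection period.
The last day of the response period: 21 calendar days after Jul 20, 2021 is Aug 10, 2021.
The date disbursement becomes effective: Aug 10, 2021 + 25 days = Sep 4, 2021.

Sep 4, 2021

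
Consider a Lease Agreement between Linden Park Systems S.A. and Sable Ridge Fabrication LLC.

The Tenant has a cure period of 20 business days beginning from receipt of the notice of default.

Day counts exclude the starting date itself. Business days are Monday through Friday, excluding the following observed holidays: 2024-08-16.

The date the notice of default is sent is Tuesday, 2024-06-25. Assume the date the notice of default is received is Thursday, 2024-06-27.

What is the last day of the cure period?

2024-07-25

The last day of the cure period: counting 20 business days from Thursday, 2024-06-27 (Jun 28, Jul 1, Jul 2, Jul 3, …, Jul 23, Jul 24, Jul 25, skipping weekends) reaches Thursday, 2024-07-25.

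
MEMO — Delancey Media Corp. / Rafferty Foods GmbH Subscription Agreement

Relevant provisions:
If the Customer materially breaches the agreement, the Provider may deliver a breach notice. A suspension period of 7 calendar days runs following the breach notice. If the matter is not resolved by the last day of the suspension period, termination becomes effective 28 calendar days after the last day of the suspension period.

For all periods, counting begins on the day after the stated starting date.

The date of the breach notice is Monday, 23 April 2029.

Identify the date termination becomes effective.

The last day of the suspension period: 7 calendar days after 23 April 2029 is 30 April 2029.
Adding 28 calendar days to 30 April 2029 gives 28 May 2029, which is the date termination becomes effective.

28 May 2029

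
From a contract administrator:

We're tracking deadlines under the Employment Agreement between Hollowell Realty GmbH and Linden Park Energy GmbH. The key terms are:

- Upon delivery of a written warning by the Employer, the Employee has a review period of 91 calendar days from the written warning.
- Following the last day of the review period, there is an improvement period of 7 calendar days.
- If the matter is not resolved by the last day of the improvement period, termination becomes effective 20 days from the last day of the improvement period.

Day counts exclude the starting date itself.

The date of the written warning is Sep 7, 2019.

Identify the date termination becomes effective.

Jan 3, 2020

The last day of the review period: 91 calendar days after Sep 7, 2019 is Dec 7, 2019.
The last day of the improvement period: Dec 7, 2019 + 7 days = Dec 14, 2019.
The date termination becomes effective: Dec 14, 2019 + 20 days = Jan 3, 2020.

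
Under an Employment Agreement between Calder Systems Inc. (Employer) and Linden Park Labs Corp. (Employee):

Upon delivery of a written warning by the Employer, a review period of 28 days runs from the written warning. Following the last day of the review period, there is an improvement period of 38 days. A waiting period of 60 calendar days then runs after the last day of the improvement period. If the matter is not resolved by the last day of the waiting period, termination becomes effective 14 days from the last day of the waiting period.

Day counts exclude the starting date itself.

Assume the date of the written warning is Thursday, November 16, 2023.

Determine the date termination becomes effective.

Adding 28 calendar days to November 16, 2023 gives December 14, 2023, which is the last day of the review period.
Adding 38 calendar days to December 14, 2023 gives January 21, 2024, which is the last day of the improvement period.
The last day of the waiting period: January 21, 2024 + 60 days = March 21, 2024.
Adding 14 calendar days to March 21, 2024 gives April 4, 2024, which is the date termination becomes effective.

April 4, 2024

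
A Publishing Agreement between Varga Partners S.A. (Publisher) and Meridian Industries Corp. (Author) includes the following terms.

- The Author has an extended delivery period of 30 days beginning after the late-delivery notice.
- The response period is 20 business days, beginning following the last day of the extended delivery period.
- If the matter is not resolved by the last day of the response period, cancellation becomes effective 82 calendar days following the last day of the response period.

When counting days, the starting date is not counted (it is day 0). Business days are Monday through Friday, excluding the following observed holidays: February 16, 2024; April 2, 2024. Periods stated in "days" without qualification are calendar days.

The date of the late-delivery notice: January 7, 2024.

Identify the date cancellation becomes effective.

The last day of the extended delivery period: January 7, 2024 + 30 days = February 6, 2024.
From Tuesday, February 6, 2024, 20 business days (Feb 7, Feb 8, Feb 9, Feb 12, …, Mar 4, Mar 5, Mar 6, skipping weekends and the listed holiday on Feb 16) brings us to Wednesday, March 6, 2024, which is the last day of the response period.
The date cancellation becomes effective: 82 calendar days after March 6, 2024 is May 27, 2024.

May 27, 2024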